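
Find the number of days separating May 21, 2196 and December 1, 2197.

May 2196: 31 − 21 = 10 days remain.
Then 18 full months totalling 548 days.
December 1, 2197: 1 day.
Total: 10 + 548 + 1 = 559 days.

559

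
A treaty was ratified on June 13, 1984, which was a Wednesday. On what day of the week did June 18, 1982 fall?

Count forward from the earlier date (June 18, 1982) to the later (June 13, 1984):
June 18, 1982 → June 18, 1983: 365 days.
June 1983: 30 − 18 = 12 days remain.
Then 11 full months totalling 336 days.
June 1–13, 1984: 13 days.
Residual: 361 days.
Total: 726 days.
726 mod 7 = 5, so 5 days before Wednesday is Friday.

Friday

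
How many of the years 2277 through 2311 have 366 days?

Years divisible by 4 in [2277, 2311]: 2280, 2284, 2288, 2292, 2296, 2300, 2304, 2308.
Of these, 2300 is divisible by 100 but not 400, so not leap.
Leap years: 8 − 1 = 7.

7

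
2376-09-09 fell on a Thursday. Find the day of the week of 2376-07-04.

Count forward from the earlier date (July 4, 2376) to the later (September 9, 2376):
July 2376: 31 − 4 = 27 days remain.
Then August (31): 31 days.
September 1–9, 2376: 9 days.
Total: 27 + 31 + 9 = 67 days.
67 mod 7 = 4, so 4 days before Thursday is Sunday.

Sunday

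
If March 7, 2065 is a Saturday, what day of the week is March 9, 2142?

Friday

Day-of-year of March 7, 2065: 66.
Day-of-year of March 9, 2142: 68.
2065 has 365 days, so 365 − 66 = 299 days remain in 2065.
Full years 2066–2141: 58 common + 18 leap = 58×365 + 18×366 = 27758 days.
Total: 299 + 27758 + 68 = 28125 days.
28125 mod 7 = 6, so 6 days after Saturday is Friday.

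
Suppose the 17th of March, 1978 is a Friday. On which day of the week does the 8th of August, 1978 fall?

March 1978: 31 − 17 = 14 days remain.
Then April (30), May (31), June (30), July (31): 30 + 31 + 30 + 31 = 122 days.
August 1–8, 1978: 8 days.
Total: 14 + 122 + 8 = 144 days.
144 mod 7 = 4, so 4 days after Friday is Tuesday.

Tuesday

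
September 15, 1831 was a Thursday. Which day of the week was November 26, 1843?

Day-of-year of September 15, 1831: 258.
Day-of-year of November 26, 1843: 330.
1831 has 365 days, so 365 − 258 = 107 days remain in 1831.
Full years 1832–1842: 8 common + 3 leap = 8×365 + 3×366 = 4018 days.
Total: 107 + 4018 + 330 = 4455 days.
4455 mod 7 = 3, so 3 days after Thursday is Sunday.

Sunday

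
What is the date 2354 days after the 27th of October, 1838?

the 7th of April, 1845

Count 2354 days after October 27, 1838:
Day-of-year of October 27, 1838: 300.
Day-of-year of April 7, 1845: 97.
1838 has 365 days, so 365 − 300 = 65 days remain in 1838.
Full years: 1839: 365; 1840: 366; 1841: 365; 1842: 365; 1843: 365; 1844: 366. Sum = 2192.
Total: 65 + 2192 + 97 = 2354 days.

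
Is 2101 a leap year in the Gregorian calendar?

No

2101 is not a leap year.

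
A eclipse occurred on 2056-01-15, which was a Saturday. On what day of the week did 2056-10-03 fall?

Tuesday

January 2056: 31 − 15 = 16 days remain.
Then February 2056 (29), March (31), April (30), May (31), June (30), July (31), August (31), September (30): 29 + 31 + 30 + 31 + 30 + 31 + 31 + 30 = 243 days.
October 1–3, 2056: 3 days.
Total: 16 + 243 + 3 = 262 days.
262 mod 7 = 3, so 3 days after Saturday is Tuesday.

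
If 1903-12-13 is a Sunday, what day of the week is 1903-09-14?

Count forward from the earlier date (September 14, 1903) to the later (December 13, 1903):
September 1903: 30 − 14 = 16 days remain.
Then October (31), November (30): 31 + 30 = 61 days.
December 1–13, 1903: 13 days.
Total: 16 + 61 + 13 = 90 days.
90 mod 7 = 6, so 6 days before Sunday is Monday.

Monday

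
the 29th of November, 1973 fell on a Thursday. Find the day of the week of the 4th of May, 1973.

Count forward from the earlier date (May 4, 1973) to the later (November 29, 1973):
May 1973: 31 − 4 = 27 days remain.
Then June (30), July (31), August (31), September (30), October (31): 30 + 31 + 31 + 30 + 31 = 153 days.
November 1–29, 1973: 29 days.
Total: 27 + 153 + 29 = 209 days.
209 mod 7 = 6, so 6 days before Thursday is Friday.

Friday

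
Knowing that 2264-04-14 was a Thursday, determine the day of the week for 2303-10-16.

Friday

From April 14, 2264 to April 14, 2303: 39 years, of which 8 contain a Feb 29 — 31×365 + 8×366 = 14243 days.
(2300 is not a leap year (divisible by 100 but not 400).)
April 2303: 30 − 14 = 16 days remain.
Then May (31), June (30), July (31), August (31), September (30): 31 + 30 + 31 + 31 + 30 = 153 days.
October 1–16, 2303: 16 days.
Residual: 185 days.
Total: 14428 days.
14428 mod 7 = 1, so 1 day after Thursday is Friday.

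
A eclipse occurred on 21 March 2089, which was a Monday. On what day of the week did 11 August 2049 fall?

Count forward from the earlier date (August 11, 2049) to the later (March 21, 2089):
From August 11, 2049 to August 11, 2088: 39 years, of which 10 contain a Feb 29 — 29×365 + 10×366 = 14245 days.
August 2088: 31 − 11 = 20 days remain.
Then September (30), October (31), November (30), December (31), January (31), February 2089 (28): 30 + 31 + 30 + 31 + 31 + 28 = 181 days.
March 1–21, 2089: 21 days.
Residual: 222 days.
Total: 14467 days.
14467 mod 7 = 5, so 5 days before Monday is Wednesday.

Wednesday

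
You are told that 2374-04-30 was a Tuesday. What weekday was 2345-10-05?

Count forward from the earlier date (October 5, 2345) to the later (April 30, 2374):
Day-of-year of October 5, 2345: 278.
Day-of-year of April 30, 2374: 120.
2345 has 365 days, so 365 − 278 = 87 days remain in 2345.
Full years 2346–2373: 21 common + 7 leap = 21×365 + 7×366 = 10227 days.
Total: 87 + 10227 + 120 = 10434 days.
10434 mod 7 = 4, so 4 days before Tuesday is Friday.

Friday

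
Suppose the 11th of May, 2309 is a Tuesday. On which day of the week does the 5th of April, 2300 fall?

Count forward from the earlier date (April 5, 2300) to the later (May 11, 2309):
Day-of-year of April 5, 2300: 95.
Day-of-year of May 11, 2309: 131.
2300 has 365 days, so 365 − 95 = 270 days remain in 2300.
Full years 2301–2308: 6 common + 2 leap = 6×365 + 2×366 = 2922 days.
Total: 270 + 2922 + 131 = 3323 days.
3323 mod 7 = 5, so 5 days before Tuesday is Thursday.

Thursday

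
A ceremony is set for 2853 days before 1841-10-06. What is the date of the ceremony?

1833-12-14

Count 2853 days before October 6, 1841:
From December 14, 1833 to December 14, 1840: 7 years, of which 2 contain a Feb 29 — 5×365 + 2×366 = 2557 days.
December 1840: 31 − 14 = 17 days remain.
Then 9 full months totalling 273 days.
October 1–6, 1841: 6 days.
Residual: 296 days.
Total: 2853 days.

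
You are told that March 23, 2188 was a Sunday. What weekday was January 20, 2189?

Day-of-year of March 23, 2188: 83.
Day-of-year of January 20, 2189: 20.
2188 has 366 days, so 366 − 83 = 283 days remain in 2188.
Total: 283 + 20 = 303 days.
303 mod 7 = 2, so 2 days after Sunday is Tuesday.

Tuesday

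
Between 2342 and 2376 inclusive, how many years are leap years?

Years divisible by 4 in [2342, 2376]: 2344, 2348, 2352, 2356, 2360, 2364, 2368, 2372, 2376.
No century exceptions apply. Count: 9.

9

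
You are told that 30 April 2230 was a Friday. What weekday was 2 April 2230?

Count forward from the earlier date (April 2, 2230) to the later (April 30, 2230):
Within April 2230: 30 − 2 = 28 days.
28 is a multiple of 7, so 2 April 2230 falls on the same weekday: Friday.

Friday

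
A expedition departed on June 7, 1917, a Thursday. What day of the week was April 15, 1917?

Count forward from the earlier date (April 15, 1917) to the later (June 7, 1917):
April 1917: 30 − 15 = 15 days remain.
Then May (31): 31 days.
June 1–7, 1917: 7 days.
Total: 15 + 31 + 7 = 53 days.
53 mod 7 = 4, so 4 days before Thursday is Sunday.

Sunday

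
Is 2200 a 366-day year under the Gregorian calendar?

No

2200 is not a leap year (divisible by 100 but not 400).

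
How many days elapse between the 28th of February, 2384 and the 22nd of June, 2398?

5228

From February 28, 2384 to February 28, 2398: 14 years, of which 4 contain a Feb 29 — 10×365 + 4×366 = 5114 days.
February 2398: 28 − 28 = 0 days remain (2398 is not a leap year, so February has 28 days).
Then March (31), April (30), May (31): 31 + 30 + 31 = 92 days.
June 1–22, 2398: 22 days.
Residual: 114 days.
Total: 5228 days.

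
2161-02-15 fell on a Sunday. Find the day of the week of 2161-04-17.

February 2161: 28 − 15 = 13 days remain (2161 is not a leap year, so February has 28 days).
Then March (31): 31 days.
April 1–17, 2161: 17 days.
Total: 13 + 31 + 17 = 61 days.
61 mod 7 = 5, so 5 days after Sunday is Friday.

Friday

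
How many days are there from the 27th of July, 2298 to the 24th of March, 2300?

605

Day-of-year of July 27, 2298: 208.
Day-of-year of March 24, 2300: 83.
2298 has 365 days, so 365 − 208 = 157 days remain in 2298.
Full years: 2299: 365. Sum = 365.
Total: 157 + 365 + 83 = 605 days.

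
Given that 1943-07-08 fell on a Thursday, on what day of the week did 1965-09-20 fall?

From July 8, 1943 to July 8, 1965: 22 years, of which 6 contain a Feb 29 — 16×365 + 6×366 = 8036 days.
July 1965: 31 − 8 = 23 days remain.
Then August (31): 31 days.
September 1–20, 1965: 20 days.
Residual: 74 days.
Total: 8110 days.
8110 mod 7 = 4, so 4 days after Thursday is Monday.

Monday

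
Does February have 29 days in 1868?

1868 is a leap year.

Yes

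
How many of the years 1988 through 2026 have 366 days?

Years divisible by 4 in [1988, 2026]: 1988, 1992, 1996, 2000, 2004, 2008, 2012, 2016, 2020, 2024.
2000 is divisible by 400, so still leap.
No century exceptions apply. Count: 10.

10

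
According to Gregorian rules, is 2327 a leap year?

2327 is not a leap year.

No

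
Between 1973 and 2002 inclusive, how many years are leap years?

7

Years divisible by 4 in [1973, 2002]: 1976, 1980, 1984, 1988, 1992, 1996, 2000.
2000 is divisible by 400, so still leap.
No century exceptions apply. Count: 7.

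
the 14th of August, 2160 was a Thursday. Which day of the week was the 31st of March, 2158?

Friday

Count forward from the earlier date (March 31, 2158) to the later (August 14, 2160):
March 31, 2158 → March 31, 2159: 365 days.
March 31, 2159 → March 31, 2160: 366 days (2160 is a leap year).
March 2160: 31 − 31 = 0 days remain.
Then April (30), May (31), June (30), July (31): 30 + 31 + 30 + 31 = 122 days.
August 1–14, 2160: 14 days.
Residual: 136 days.
Total: 867 days.
867 mod 7 = 6, so 6 days before Thursday is Friday.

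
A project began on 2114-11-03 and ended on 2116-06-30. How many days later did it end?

605

November 2114: 30 − 3 = 27 days remain.
Then 18 full months totalling 548 days.
June 1–30, 2116: 30 days.
Total: 27 + 548 + 30 = 605 days.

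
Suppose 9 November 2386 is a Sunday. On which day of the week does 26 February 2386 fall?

Wednesday

Count forward from the earlier date (February 26, 2386) to the later (November 9, 2386):
February 2386: 28 − 26 = 2 days remain (2386 is not a leap year, so February has 28 days).
Then March (31), April (30), May (31), June (30), July (31), August (31), September (30), October (31): 31 + 30 + 31 + 30 + 31 + 31 + 30 + 31 = 245 days.
November 1–9, 2386: 9 days.
Total: 2 + 245 + 9 = 256 days.
256 mod 7 = 4, so 4 days before Sunday is Wednesday.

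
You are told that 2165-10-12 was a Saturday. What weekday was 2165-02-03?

Count forward from the earlier date (February 3, 2165) to the later (October 12, 2165):
February 2165: 28 − 3 = 25 days remain (2165 is not a leap year, so February has 28 days).
Then March (31), April (30), May (31), June (30), July (31), August (31), September (30): 31 + 30 + 31 + 30 + 31 + 31 + 30 = 214 days.
October 1–12, 2165: 12 days.
Total: 25 + 214 + 12 = 251 days.
251 mod 7 = 6, so 6 days before Saturday is Sunday.

Sunday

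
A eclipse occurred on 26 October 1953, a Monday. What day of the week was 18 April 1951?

Count forward from the earlier date (April 18, 1951) to the later (October 26, 1953):
April 18, 1951 → April 18, 1952: 366 days (1952 is a leap year).
April 18, 1952 → April 18, 1953: 365 days.
April 1953: 30 − 18 = 12 days remain.
Then May (31), June (30), July (31), August (31), September (30): 31 + 30 + 31 + 31 + 30 = 153 days.
October 1–26, 1953: 26 days.
Residual: 191 days.
Total: 922 days.
922 mod 7 = 5, so 5 days before Monday is Wednesday.

Wednesday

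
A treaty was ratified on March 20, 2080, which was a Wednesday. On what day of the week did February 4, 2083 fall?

Thursday

Day-of-year of March 20, 2080: 80.
Day-of-year of February 4, 2083: 35.
2080 has 366 days, so 366 − 80 = 286 days remain in 2080.
Full years: 2081: 365; 2082: 365. Sum = 730.
Total: 286 + 730 + 35 = 1051 days.
1051 mod 7 = 1, so 1 day after Wednesday is Thursday.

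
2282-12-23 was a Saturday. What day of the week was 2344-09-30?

Saturday

Day-of-year of December 23, 2282: 357.
Day-of-year of September 30, 2344: 274.
2282 has 365 days, so 365 − 357 = 8 days remain in 2282.
Full years 2283–2343: 47 common + 14 leap = 47×365 + 14×366 = 22279 days.
Total: 8 + 22279 + 274 = 22561 days.
22561 is a multiple of 7, so 2344-09-30 falls on the same weekday: Saturday.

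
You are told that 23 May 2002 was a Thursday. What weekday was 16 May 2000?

Tuesday

Count forward from the earlier date (May 16, 2000) to the later (May 23, 2002):
Day-of-year of May 16, 2000: 137.
Day-of-year of May 23, 2002: 143.
2000 has 366 days, so 366 − 137 = 229 days remain in 2000.
Full years: 2001: 365. Sum = 365.
Total: 229 + 365 + 143 = 737 days.
737 mod 7 = 2, so 2 days before Thursday is Tuesday.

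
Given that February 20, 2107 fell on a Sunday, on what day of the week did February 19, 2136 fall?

Sunday

From February 20, 2107 to February 20, 2135: 28 years, of which 7 contain a Feb 29 — 21×365 + 7×366 = 10227 days.
February 2135: 28 − 20 = 8 days remain (2135 is not a leap year, so February has 28 days).
Then 11 full months totalling 337 days.
February 1–19, 2136: 19 days (2136 is a leap year).
Residual: 364 days.
Total: 10591 days.
10591 is a multiple of 7, so February 19, 2136 falls on the same weekday: Sunday.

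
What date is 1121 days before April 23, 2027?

March 28, 2024

Count 1121 days before April 23, 2027:
March 28, 2024 → March 28, 2025: 365 days.
March 28, 2025 → March 28, 2026: 365 days.
March 28, 2026 → March 28, 2027: 365 days.
March 2027: 31 − 28 = 3 days remain.
April 1–23, 2027: 23 days.
Residual: 26 days.
Total: 1121 days.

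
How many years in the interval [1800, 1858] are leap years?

Years divisible by 4: 1800, 1804, …, 1856 — 15 in all.
Of these, 1800 is divisible by 100 but not 400, so not leap.
Leap years: 15 − 1 = 14.

14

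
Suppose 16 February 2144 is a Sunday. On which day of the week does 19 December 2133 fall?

Saturday

Count forward from the earlier date (December 19, 2133) to the later (February 16, 2144):
Day-of-year of December 19, 2133: 353.
Day-of-year of February 16, 2144: 47.
2133 has 365 days, so 365 − 353 = 12 days remain in 2133.
Full years 2134–2143: 8 common + 2 leap = 8×365 + 2×366 = 3652 days.
Total: 12 + 3652 + 47 = 3711 days.
3711 mod 7 = 1, so 1 day before Sunday is Saturday.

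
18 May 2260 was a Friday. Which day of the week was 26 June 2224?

Count forward from the earlier date (June 26, 2224) to the later (May 18, 2260):
Day-of-year of June 26, 2224: 178.
Day-of-year of May 18, 2260: 139.
2224 has 366 days, so 366 − 178 = 188 days remain in 2224.
Full years 2225–2259: 27 common + 8 leap = 27×365 + 8×366 = 12783 days.
Total: 188 + 12783 + 139 = 13110 days.
13110 mod 7 = 6, so 6 days before Friday is Saturday.

Saturday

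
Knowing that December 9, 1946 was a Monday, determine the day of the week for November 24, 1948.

Wednesday

December 9, 1946 → December 9, 1947: 365 days.
December 1947: 31 − 9 = 22 days remain.
Then 10 full months totalling 305 days.
November 1–24, 1948: 24 days.
Residual: 351 days.
Total: 716 days.
716 mod 7 = 2, so 2 days after Monday is Wednesday.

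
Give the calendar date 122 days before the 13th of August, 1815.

the 13th of April, 1815

Count 122 days before August 13, 1815:
April 1815: 30 − 13 = 17 days remain.
Then May (31), June (30), July (31): 31 + 30 + 31 = 92 days.
August 1–13, 1815: 13 days.
Total: 17 + 92 + 13 = 122 days.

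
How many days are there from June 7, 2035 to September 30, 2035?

115

June 2035: 30 − 7 = 23 days remain.
Then July (31), August (31): 31 + 31 = 62 days.
September 1–30, 2035: 30 days.
Total: 23 + 62 + 30 = 115 days.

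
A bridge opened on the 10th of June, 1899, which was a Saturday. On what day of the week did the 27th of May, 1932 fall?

Friday

From June 10, 1899 to June 10, 1931: 32 years, of which 7 contain a Feb 29 — 25×365 + 7×366 = 11687 days.
(1900 is not a leap year (divisible by 100 but not 400).)
June 1931: 30 − 10 = 20 days remain.
Then 10 full months totalling 305 days.
May 1–27, 1932: 27 days.
Residual: 352 days.
Total: 12039 days.
12039 mod 7 = 6, so 6 days after Saturday is Friday.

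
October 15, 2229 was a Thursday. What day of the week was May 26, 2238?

Saturday

Day-of-year of October 15, 2229: 288.
Day-of-year of May 26, 2238: 146.
2229 has 365 days, so 365 − 288 = 77 days remain in 2229.
Full years 2230–2237: 6 common + 2 leap = 6×365 + 2×366 = 2922 days.
Total: 77 + 2922 + 146 = 3145 days.
3145 mod 7 = 2, so 2 days after Thursday is Saturday.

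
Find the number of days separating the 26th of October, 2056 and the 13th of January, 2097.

14689

Day-of-year of October 26, 2056: 300.
Day-of-year of January 13, 2097: 13.
2056 has 366 days, so 366 − 300 = 66 days remain in 2056.
Full years 2057–2096: 30 common + 10 leap = 30×365 + 10×366 = 14610 days.
Total: 66 + 14610 + 13 = 14689 days.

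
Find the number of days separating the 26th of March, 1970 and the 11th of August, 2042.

From March 26, 1970 to March 26, 2042: 72 years, of which 18 contain a Feb 29 — 54×365 + 18×366 = 26298 days.
(2000 is a leap year (divisible by 400).)
March 2042: 31 − 26 = 5 days remain.
Then April (30), May (31), June (30), July (31): 30 + 31 + 30 + 31 = 122 days.
August 1–11, 2042: 11 days.
Residual: 138 days.
Total: 26436 days.

26436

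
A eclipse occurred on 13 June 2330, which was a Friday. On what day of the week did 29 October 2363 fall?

Tuesday

Day-of-year of June 13, 2330: 164.
Day-of-year of October 29, 2363: 302.
2330 has 365 days, so 365 − 164 = 201 days remain in 2330.
Full years 2331–2362: 24 common + 8 leap = 24×365 + 8×366 = 11688 days.
Total: 201 + 11688 + 302 = 12191 days.
12191 mod 7 = 4, so 4 days after Friday is Tuesday.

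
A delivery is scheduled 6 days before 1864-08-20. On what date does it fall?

1864-08-14

Count 6 days before August 20, 1864:
Within August 1864: 20 − 14 = 6 days.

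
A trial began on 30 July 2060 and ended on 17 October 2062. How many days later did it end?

809

July 30, 2060 → July 30, 2061: 365 days.
July 30, 2061 → July 30, 2062: 365 days.
July 2062: 31 − 30 = 1 day remains.
Then August (31), September (30): 31 + 30 = 61 days.
October 1–17, 2062: 17 days.
Residual: 79 days.
Total: 809 days.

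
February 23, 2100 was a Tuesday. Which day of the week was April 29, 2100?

February 2100: 28 − 23 = 5 days remain (2100 is not a leap year (divisible by 100 but not 400), so February has 28 days).
Then March (31): 31 days.
April 1–29, 2100: 29 days.
Total: 5 + 31 + 29 = 65 days.
65 mod 7 = 2, so 2 days after Tuesday is Thursday.

Thursday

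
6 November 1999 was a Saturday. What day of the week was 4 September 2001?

November 6, 1999 → November 6, 2000: 366 days (2000 is a leap year (divisible by 400)).
November 2000: 30 − 6 = 24 days remain.
Then 9 full months totalling 274 days.
September 1–4, 2001: 4 days.
Residual: 302 days.
Total: 668 days.
668 mod 7 = 3, so 3 days after Saturday is Tuesday.

Tuesday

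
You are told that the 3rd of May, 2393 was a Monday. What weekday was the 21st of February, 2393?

Sunday

Count forward from the earlier date (February 21, 2393) to the later (May 3, 2393):
February 2393: 28 − 21 = 7 days remain (2393 is not a leap year, so February has 28 days).
Then March (31), April (30): 31 + 30 = 61 days.
May 1–3, 2393: 3 days.
Total: 7 + 61 + 3 = 71 days.
71 mod 7 = 1, so 1 day before Monday is Sunday.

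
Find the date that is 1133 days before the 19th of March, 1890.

the 10th of February, 1887

Count 1133 days before March 19, 1890:
Day-of-year of February 10, 1887: 41.
Day-of-year of March 19, 1890: 78.
1887 has 365 days, so 365 − 41 = 324 days remain in 1887.
Full years: 1888: 366; 1889: 365. Sum = 731.
Total: 324 + 731 + 78 = 1133 days.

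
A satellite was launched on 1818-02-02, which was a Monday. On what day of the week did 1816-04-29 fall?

Monday

Count forward from the earlier date (April 29, 1816) to the later (February 2, 1818):
Day-of-year of April 29, 1816: 120.
Day-of-year of February 2, 1818: 33.
1816 has 366 days, so 366 − 120 = 246 days remain in 1816.
Full years: 1817: 365. Sum = 365.
Total: 246 + 365 + 33 = 644 days.
644 is a multiple of 7, so 1816-04-29 falls on the same weekday: Monday.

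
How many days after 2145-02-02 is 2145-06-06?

124

February 2145: 28 − 2 = 26 days remain (2145 is not a leap year, so February has 28 days).
Then March (31), April (30), May (31): 31 + 30 + 31 = 92 days.
June 1–6, 2145: 6 days.
Total: 26 + 92 + 6 = 124 days.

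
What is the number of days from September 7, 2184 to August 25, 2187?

September 7, 2184 → September 7, 2185: 365 days.
September 7, 2185 → September 7, 2186: 365 days.
September 2186: 30 − 7 = 23 days remain.
Then 10 full months totalling 304 days.
August 1–25, 2187: 25 days.
Residual: 352 days.
Total: 1082 days.

1082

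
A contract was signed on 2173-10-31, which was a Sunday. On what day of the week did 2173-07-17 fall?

Count forward from the earlier date (July 17, 2173) to the later (October 31, 2173):
July 2173: 31 − 17 = 14 days remain.
Then August (31), September (30): 31 + 30 = 61 days.
October 1–31, 2173: 31 days.
Total: 14 + 61 + 31 = 106 days.
106 mod 7 = 1, so 1 day before Sunday is Saturday.

Saturday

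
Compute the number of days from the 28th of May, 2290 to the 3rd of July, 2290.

36

May 2290: 31 − 28 = 3 days remain.
Then June (30): 30 days.
July 1–3, 2290: 3 days.
Total: 3 + 30 + 3 = 36 days.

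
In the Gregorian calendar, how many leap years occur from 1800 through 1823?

Years divisible by 4 in [1800, 1823]: 1800, 1804, 1808, 1812, 1816, 1820.
Of these, 1800 is divisible by 100 but not 400, so not leap.
Leap years: 6 − 1 = 5.

5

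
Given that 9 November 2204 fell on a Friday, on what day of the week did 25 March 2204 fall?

Count forward from the earlier date (March 25, 2204) to the later (November 9, 2204):
March 2204: 31 − 25 = 6 days remain.
Then April (30), May (31), June (30), July (31), August (31), September (30), October (31): 30 + 31 + 30 + 31 + 31 + 30 + 31 = 214 days.
November 1–9, 2204: 9 days.
Total: 6 + 214 + 9 = 229 days.
229 mod 7 = 5, so 5 days before Friday is Sunday.

Sunday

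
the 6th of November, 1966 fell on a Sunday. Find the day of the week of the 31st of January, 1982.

Sunday

From November 6, 1966 to November 6, 1981: 15 years, of which 4 contain a Feb 29 — 11×365 + 4×366 = 5479 days.
November 1981: 30 − 6 = 24 days remain.
Then December (31): 31 days.
January 1–31, 1982: 31 days.
Residual: 86 days.
Total: 5565 days.
5565 is a multiple of 7, so the 31st of January, 1982 falls on the same weekday: Sunday.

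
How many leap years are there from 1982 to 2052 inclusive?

Years divisible by 4: 1984, 1988, …, 2052 — 18 in all.
2000 is divisible by 400, so still leap.
No century exceptions apply. Count: 18.

18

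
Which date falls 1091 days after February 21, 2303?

February 16, 2306

Count 1091 days after February 21, 2303:
Day-of-year of February 21, 2303: 52.
Day-of-year of February 16, 2306: 47.
2303 has 365 days, so 365 − 52 = 313 days remain in 2303.
Full years: 2304: 366; 2305: 365. Sum = 731.
Total: 313 + 731 + 47 = 1091 days.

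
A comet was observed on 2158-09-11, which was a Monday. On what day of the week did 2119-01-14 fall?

Saturday

Count forward from the earlier date (January 14, 2119) to the later (September 11, 2158):
Day-of-year of January 14, 2119: 14.
Day-of-year of September 11, 2158: 254.
2119 has 365 days, so 365 − 14 = 351 days remain in 2119.
Full years 2120–2157: 28 common + 10 leap = 28×365 + 10×366 = 13880 days.
Total: 351 + 13880 + 254 = 14485 days.
14485 mod 7 = 2, so 2 days before Monday is Saturday.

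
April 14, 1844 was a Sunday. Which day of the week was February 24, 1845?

Day-of-year of April 14, 1844: 105.
Day-of-year of February 24, 1845: 55.
1844 has 366 days, so 366 − 105 = 261 days remain in 1844.
Total: 261 + 55 = 316 days.
316 mod 7 = 1, so 1 day after Sunday is Monday.

Monday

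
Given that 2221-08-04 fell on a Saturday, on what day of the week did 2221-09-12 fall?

Wednesday

August 2221: 31 − 4 = 27 days remain.
September 1–12, 2221: 12 days.
Total: 27 + 12 = 39 days.
39 mod 7 = 4, so 4 days after Saturday is Wednesday.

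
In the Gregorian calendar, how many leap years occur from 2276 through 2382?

26

Years divisible by 4: 2276, 2280, …, 2380 — 27 in all.
Of these, 2300 is divisible by 100 but not 400, so not leap.
Leap years: 27 − 1 = 26.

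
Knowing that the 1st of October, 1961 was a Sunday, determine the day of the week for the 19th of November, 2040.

Monday

From October 1, 1961 to October 1, 2040: 79 years, of which 20 contain a Feb 29 — 59×365 + 20×366 = 28855 days.
(2000 is a leap year (divisible by 400).)
October 2040: 31 − 1 = 30 days remain.
November 1–19, 2040: 19 days.
Residual: 49 days.
Total: 28904 days.
28904 mod 7 = 1, so 1 day after Sunday is Monday.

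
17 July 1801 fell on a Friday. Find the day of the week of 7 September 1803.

July 1801: 31 − 17 = 14 days remain.
Then 25 full months totalling 761 days.
September 1–7, 1803: 7 days.
Total: 14 + 761 + 7 = 782 days.
782 mod 7 = 5, so 5 days after Friday is Wednesday.

Wednesday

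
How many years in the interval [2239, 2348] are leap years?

27

Years divisible by 4: 2240, 2244, …, 2348 — 28 in all.
Of these, 2300 is divisible by 100 but not 400, so not leap.
Leap years: 28 − 1 = 27.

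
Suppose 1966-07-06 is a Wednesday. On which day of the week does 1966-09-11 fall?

Sunday

July 1966: 31 − 6 = 25 days remain.
Then August (31): 31 days.
September 1–11, 1966: 11 days.
Total: 25 + 31 + 11 = 67 days.
67 mod 7 = 4, so 4 days after Wednesday is Sunday.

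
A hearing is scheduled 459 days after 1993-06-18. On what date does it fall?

1994-09-20

Count 459 days after June 18, 1993:
June 18, 1993 → June 18, 1994: 365 days.
June 1994: 30 − 18 = 12 days remain.
Then July (31), August (31): 31 + 31 = 62 days.
September 1–20, 1994: 20 days.
Residual: 94 days.
Total: 459 days.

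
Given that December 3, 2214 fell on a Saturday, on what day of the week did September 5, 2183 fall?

Count forward from the earlier date (September 5, 2183) to the later (December 3, 2214):
Day-of-year of September 5, 2183: 248.
Day-of-year of December 3, 2214: 337.
2183 has 365 days, so 365 − 248 = 117 days remain in 2183.
Full years 2184–2213: 23 common + 7 leap = 23×365 + 7×366 = 10957 days.
Total: 117 + 10957 + 337 = 11411 days.
11411 mod 7 = 1, so 1 day before Saturday is Friday.

Friday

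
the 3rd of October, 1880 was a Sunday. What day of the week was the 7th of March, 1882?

October 3, 1880 → October 3, 1881: 365 days.
October 1881: 31 − 3 = 28 days remain.
Then November (30), December (31), January (31), February 1882 (28): 30 + 31 + 31 + 28 = 120 days.
March 1–7, 1882: 7 days.
Residual: 155 days.
Total: 520 days.
520 mod 7 = 2, so 2 days after Sunday is Tuesday.

Tuesday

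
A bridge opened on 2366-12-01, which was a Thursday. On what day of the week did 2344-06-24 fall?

Count forward from the earlier date (June 24, 2344) to the later (December 1, 2366):
From June 24, 2344 to June 24, 2366: 22 years, of which 5 contain a Feb 29 — 17×365 + 5×366 = 8035 days.
June 2366: 30 − 24 = 6 days remain.
Then July (31), August (31), September (30), October (31), November (30): 31 + 31 + 30 + 31 + 30 = 153 days.
December 1, 2366: 1 day.
Residual: 160 days.
Total: 8195 days.
8195 mod 7 = 5, so 5 days before Thursday is Saturday.

Saturday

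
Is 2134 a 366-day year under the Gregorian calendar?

2134 is not a leap year.

No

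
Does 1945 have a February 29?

No

1945 is not a leap year.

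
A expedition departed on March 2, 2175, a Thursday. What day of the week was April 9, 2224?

Friday

Day-of-year of March 2, 2175: 61.
Day-of-year of April 9, 2224: 100.
2175 has 365 days, so 365 − 61 = 304 days remain in 2175.
Full years 2176–2223: 37 common + 11 leap = 37×365 + 11×366 = 17531 days.
Total: 304 + 17531 + 100 = 17935 days.
17935 mod 7 = 1, so 1 day after Thursday is Friday.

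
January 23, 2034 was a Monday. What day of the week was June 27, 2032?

Sunday

Count forward from the earlier date (June 27, 2032) to the later (January 23, 2034):
June 2032: 30 − 27 = 3 days remain.
Then 18 full months totalling 549 days.
January 1–23, 2034: 23 days.
Total: 3 + 549 + 23 = 575 days.
575 mod 7 = 1, so 1 day before Monday is Sunday.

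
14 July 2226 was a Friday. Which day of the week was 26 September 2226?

July 2226: 31 − 14 = 17 days remain.
Then August (31): 31 days.
September 1–26, 2226: 26 days.
Total: 17 + 31 + 26 = 74 days.
74 mod 7 = 4, so 4 days after Friday is Tuesday.

Tuesday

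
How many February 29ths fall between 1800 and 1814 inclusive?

Years divisible by 4 in [1800, 1814]: 1800, 1804, 1808, 1812.
Of these, 1800 is divisible by 100 but not 400, so not leap.
Leap years: 4 − 1 = 3.

3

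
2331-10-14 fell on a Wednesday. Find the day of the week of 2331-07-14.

Tuesday

Count forward from the earlier date (July 14, 2331) to the later (October 14, 2331):
July 2331: 31 − 14 = 17 days remain.
Then August (31), September (30): 31 + 30 = 61 days.
October 1–14, 2331: 14 days.
Total: 17 + 61 + 14 = 92 days.
92 mod 7 = 1, so 1 day before Wednesday is Tuesday.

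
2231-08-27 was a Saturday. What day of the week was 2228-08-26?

Count forward from the earlier date (August 26, 2228) to the later (August 27, 2231):
Day-of-year of August 26, 2228: 239.
Day-of-year of August 27, 2231: 239.
2228 has 366 days, so 366 − 239 = 127 days remain in 2228.
Full years: 2229: 365; 2230: 365. Sum = 730.
Total: 127 + 730 + 239 = 1096 days.
1096 mod 7 = 4, so 4 days before Saturday is Tuesday.

Tuesday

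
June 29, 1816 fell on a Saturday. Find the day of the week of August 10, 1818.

Monday

June 29, 1816 → June 29, 1817: 365 days.
June 29, 1817 → June 29, 1818: 365 days.
June 1818: 30 − 29 = 1 day remains.
Then July (31): 31 days.
August 1–10, 1818: 10 days.
Residual: 42 days.
Total: 772 days.
772 mod 7 = 2, so 2 days after Saturday is Monday.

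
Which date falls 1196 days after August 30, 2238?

December 8, 2241

Count 1196 days after August 30, 2238:
August 30, 2238 → August 30, 2239: 365 days.
August 30, 2239 → August 30, 2240: 366 days (2240 is a leap year).
August 30, 2240 → August 30, 2241: 365 days.
August 2241: 31 − 30 = 1 day remains.
Then September (30), October (31), November (30): 30 + 31 + 30 = 91 days.
December 1–8, 2241: 8 days.
Residual: 100 days.
Total: 1196 days.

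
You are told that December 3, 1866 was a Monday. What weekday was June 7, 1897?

Monday

From December 3, 1866 to December 3, 1896: 30 years, of which 8 contain a Feb 29 — 22×365 + 8×366 = 10958 days.
December 1896: 31 − 3 = 28 days remain.
Then January (31), February 1897 (28), March (31), April (30), May (31): 31 + 28 + 31 + 30 + 31 = 151 days.
June 1–7, 1897: 7 days.
Residual: 186 days.
Total: 11144 days.
11144 is a multiple of 7, so June 7, 1897 falls on the same weekday: Monday.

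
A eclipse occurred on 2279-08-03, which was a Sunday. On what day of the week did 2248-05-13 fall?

Saturday

Count forward from the earlier date (May 13, 2248) to the later (August 3, 2279):
From May 13, 2248 to May 13, 2279: 31 years, of which 7 contain a Feb 29 — 24×365 + 7×366 = 11322 days.
May 2279: 31 − 13 = 18 days remain.
Then June (30), July (31): 30 + 31 = 61 days.
August 1–3, 2279: 3 days.
Residual: 82 days.
Total: 11404 days.
11404 mod 7 = 1, so 1 day before Sunday is Saturday.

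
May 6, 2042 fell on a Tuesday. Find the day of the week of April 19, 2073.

Wednesday

From May 6, 2042 to May 6, 2072: 30 years, of which 8 contain a Feb 29 — 22×365 + 8×366 = 10958 days.
May 2072: 31 − 6 = 25 days remain.
Then 10 full months totalling 304 days.
April 1–19, 2073: 19 days.
Residual: 348 days.
Total: 11306 days.
11306 mod 7 = 1, so 1 day after Tuesday is Wednesday.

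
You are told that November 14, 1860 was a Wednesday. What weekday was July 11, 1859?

Count forward from the earlier date (July 11, 1859) to the later (November 14, 1860):
July 1859: 31 − 11 = 20 days remain.
Then 15 full months totalling 458 days.
November 1–14, 1860: 14 days.
Total: 20 + 458 + 14 = 492 days.
492 mod 7 = 2, so 2 days before Wednesday is Monday.

Monday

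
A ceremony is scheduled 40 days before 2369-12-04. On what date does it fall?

2369-10-25

Count 40 days before December 4, 2369:
October 2369: 31 − 25 = 6 days remain.
Then November (30): 30 days.
December 1–4, 2369: 4 days.
Total: 6 + 30 + 4 = 40 days.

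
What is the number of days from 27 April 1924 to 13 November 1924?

200

April 1924: 30 − 27 = 3 days remain.
Then May (31), June (30), July (31), August (31), September (30), October (31): 31 + 30 + 31 + 31 + 30 + 31 = 184 days.
November 1–13, 1924: 13 days.
Total: 3 + 184 + 13 = 200 days.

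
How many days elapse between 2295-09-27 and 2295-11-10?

September 2295: 30 − 27 = 3 days remain.
Then October (31): 31 days.
November 1–10, 2295: 10 days.
Total: 3 + 31 + 10 = 44 days.

44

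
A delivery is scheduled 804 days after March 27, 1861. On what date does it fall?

June 9, 1863

Count 804 days after March 27, 1861:
March 1861: 31 − 27 = 4 days remain.
Then 26 full months totalling 791 days.
June 1–9, 1863: 9 days.
Total: 4 + 791 + 9 = 804 days.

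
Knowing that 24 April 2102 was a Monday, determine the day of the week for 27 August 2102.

April 2102: 30 − 24 = 6 days remain.
Then May (31), June (30), July (31): 31 + 30 + 31 = 92 days.
August 1–27, 2102: 27 days.
Total: 6 + 92 + 27 = 125 days.
125 mod 7 = 6, so 6 days after Monday is Sunday.

Sunday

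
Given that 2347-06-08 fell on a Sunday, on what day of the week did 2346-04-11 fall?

Thursday

Count forward from the earlier date (April 11, 2346) to the later (June 8, 2347):
April 11, 2346 → April 11, 2347: 365 days.
April 2347: 30 − 11 = 19 days remain.
Then May (31): 31 days.
June 1–8, 2347: 8 days.
Residual: 58 days.
Total: 423 days.
423 mod 7 = 3, so 3 days before Sunday is Thursday.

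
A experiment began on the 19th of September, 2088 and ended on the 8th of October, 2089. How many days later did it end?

384

September 2088: 30 − 19 = 11 days remain.
Then 12 full months totalling 365 days.
October 1–8, 2089: 8 days.
Total: 11 + 365 + 8 = 384 days.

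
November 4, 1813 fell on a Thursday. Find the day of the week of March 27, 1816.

Wednesday

Day-of-year of November 4, 1813: 308.
Day-of-year of March 27, 1816: 87.
1813 has 365 days, so 365 − 308 = 57 days remain in 1813.
Full years: 1814: 365; 1815: 365. Sum = 730.
Total: 57 + 730 + 87 = 874 days.
874 mod 7 = 6, so 6 days after Thursday is Wednesday.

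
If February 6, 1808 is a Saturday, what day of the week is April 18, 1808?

Monday

February 1808: 29 − 6 = 23 days remain (1808 is a leap year, so February has 29 days).
Then March (31): 31 days.
April 1–18, 1808: 18 days.
Total: 23 + 31 + 18 = 72 days.
72 mod 7 = 2, so 2 days after Saturday is Monday.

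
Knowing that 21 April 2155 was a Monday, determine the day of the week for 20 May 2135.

Count forward from the earlier date (May 20, 2135) to the later (April 21, 2155):
From May 20, 2135 to May 20, 2154: 19 years, of which 5 contain a Feb 29 — 14×365 + 5×366 = 6940 days.
May 2154: 31 − 20 = 11 days remain.
Then 10 full months totalling 304 days.
April 1–21, 2155: 21 days.
Residual: 336 days.
Total: 7276 days.
7276 mod 7 = 3, so 3 days before Monday is Friday.

Friday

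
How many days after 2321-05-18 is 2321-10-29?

May 2321: 31 − 18 = 13 days remain.
Then June (30), July (31), August (31), September (30): 30 + 31 + 31 + 30 = 122 days.
October 1–29, 2321: 29 days.
Total: 13 + 122 + 29 = 164 days.

164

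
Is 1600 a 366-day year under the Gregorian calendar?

Yes

1600 is a leap year (divisible by 400).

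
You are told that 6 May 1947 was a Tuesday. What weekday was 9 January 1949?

Sunday

May 1947: 31 − 6 = 25 days remain.
Then 19 full months totalling 580 days.
January 1–9, 1949: 9 days.
Total: 25 + 580 + 9 = 614 days.
614 mod 7 = 5, so 5 days after Tuesday is Sunday.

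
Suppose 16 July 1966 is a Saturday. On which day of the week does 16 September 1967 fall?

Saturday

July 1966: 31 − 16 = 15 days remain.
Then 13 full months totalling 396 days.
September 1–16, 1967: 16 days.
Total: 15 + 396 + 16 = 427 days.
427 is a multiple of 7, so 16 September 1967 falls on the same weekday: Saturday.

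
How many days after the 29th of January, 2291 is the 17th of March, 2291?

47

January 2291: 31 − 29 = 2 days remain.
Then February 2291 (28): 28 days.
March 1–17, 2291: 17 days.
Total: 2 + 28 + 17 = 47 days.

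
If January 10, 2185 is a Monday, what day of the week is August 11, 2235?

Tuesday

From January 10, 2185 to January 10, 2235: 50 years, of which 11 contain a Feb 29 — 39×365 + 11×366 = 18261 days.
(2200 is not a leap year (divisible by 100 but not 400).)
January 2235: 31 − 10 = 21 days remain.
Then February 2235 (28), March (31), April (30), May (31), June (30), July (31): 28 + 31 + 30 + 31 + 30 + 31 = 181 days.
August 1–11, 2235: 11 days.
Residual: 213 days.
Total: 18474 days.
18474 mod 7 = 1, so 1 day after Monday is Tuesday.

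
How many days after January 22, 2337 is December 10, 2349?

From January 22, 2337 to January 22, 2349: 12 years, of which 3 contain a Feb 29 — 9×365 + 3×366 = 4383 days.
January 2349: 31 − 22 = 9 days remain.
Then 10 full months totalling 303 days.
December 1–10, 2349: 10 days.
Residual: 322 days.
Total: 4705 days.

4705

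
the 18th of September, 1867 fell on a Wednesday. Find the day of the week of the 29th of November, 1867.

September 1867: 30 − 18 = 12 days remain.
Then October (31): 31 days.
November 1–29, 1867: 29 days.
Total: 12 + 31 + 29 = 72 days.
72 mod 7 = 2, so 2 days after Wednesday is Friday.

Friday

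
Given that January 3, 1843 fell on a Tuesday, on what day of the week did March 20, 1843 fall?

Monday

January 1843: 31 − 3 = 28 days remain.
Then February 1843 (28): 28 days.
March 1–20, 1843: 20 days.
Total: 28 + 28 + 20 = 76 days.
76 mod 7 = 6, so 6 days after Tuesday is Monday.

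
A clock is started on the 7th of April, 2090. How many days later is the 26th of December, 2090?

April 2090: 30 − 7 = 23 days remain.
Then May (31), June (30), July (31), August (31), September (30), October (31), November (30): 31 + 30 + 31 + 31 + 30 + 31 + 30 = 214 days.
December 1–26, 2090: 26 days.
Total: 23 + 214 + 26 = 263 days.

263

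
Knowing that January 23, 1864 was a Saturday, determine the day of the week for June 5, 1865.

January 23, 1864 → January 23, 1865: 366 days (1864 is a leap year).
January 1865: 31 − 23 = 8 days remain.
Then February 1865 (28), March (31), April (30), May (31): 28 + 31 + 30 + 31 = 120 days.
June 1–5, 1865: 5 days.
Residual: 133 days.
Total: 499 days.
499 mod 7 = 2, so 2 days after Saturday is Monday.

Monday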